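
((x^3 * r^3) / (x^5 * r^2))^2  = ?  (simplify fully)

Inside the bracket: (x^-2) * r^1
Raise to the power 2: (x^-4) * r^2

r^2/x^4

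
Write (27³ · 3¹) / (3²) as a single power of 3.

27³ = 3^9; 3¹ = 3^1; 3² = 3^2
Combine exponents: 3^8

3^8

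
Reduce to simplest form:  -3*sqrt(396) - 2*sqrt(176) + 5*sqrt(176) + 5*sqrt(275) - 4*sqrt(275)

3*sqrt(396) = 18*sqrt(11); 2*sqrt(176) = 8*sqrt(11); 5*sqrt(176) = 20*sqrt(11); 5*sqrt(275) = 25*sqrt(11); 4*sqrt(275) = 20*sqrt(11)
Combine: (-18 - 8 + 20 + 25 - 20)·sqrt(11) = -sqrt(11)

-sqrt(11)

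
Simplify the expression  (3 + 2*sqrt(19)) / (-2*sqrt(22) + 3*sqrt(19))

Multiply numerator and denominator by 2*sqrt(22) + 3*sqrt(19).
Denominator becomes 83; numerator becomes 6*sqrt(22) + 9*sqrt(19) + 4*sqrt(418) + 114.

(6*sqrt(22) + 9*sqrt(19) + 4*sqrt(418) + 114)/83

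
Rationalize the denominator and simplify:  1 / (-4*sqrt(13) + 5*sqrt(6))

Multiply numerator and denominator by 5*sqrt(6) + 4*sqrt(13).
Denominator becomes -58; numerator becomes 5*sqrt(6) + 4*sqrt(13).

(-4*sqrt(13) - 5*sqrt(6))/58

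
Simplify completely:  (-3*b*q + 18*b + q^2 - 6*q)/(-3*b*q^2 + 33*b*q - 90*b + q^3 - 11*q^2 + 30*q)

1/(q - 5)

Factor: -3*b*q + 18*b + q^2 - 6*q = (-3*b + q)*(q - 6);  -3*b*q^2 + 33*b*q - 90*b + q^3 - 11*q^2 + 30*q = (q - 5)*(q - 6)*(-3*b + q)
Cancel the common factors (q - 6), (-3*b + q).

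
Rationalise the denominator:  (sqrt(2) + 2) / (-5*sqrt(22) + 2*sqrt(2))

(-5*sqrt(22) - 5*sqrt(11) - 2*sqrt(2) - 2)/271

Multiply numerator and denominator by 2*sqrt(2) + 5*sqrt(22).
Denominator becomes -542; numerator becomes 4 + 4*sqrt(2) + 10*sqrt(11) + 10*sqrt(22).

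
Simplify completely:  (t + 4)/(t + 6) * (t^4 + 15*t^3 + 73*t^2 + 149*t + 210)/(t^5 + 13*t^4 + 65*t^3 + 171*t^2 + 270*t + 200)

Factor: t^4 + 15*t^3 + 73*t^2 + 149*t + 210 = (t + 7)*(t^2 + 2*t + 5)*(t + 6);  t^5 + 13*t^4 + 65*t^3 + 171*t^2 + 270*t + 200 = (t + 2)*(t + 5)*(t + 4)*(t^2 + 2*t + 5)
Cancel the common factors (t^2 + 2*t + 5), (t + 4), (t + 6).

(t + 7)/(t^2 + 7*t + 10)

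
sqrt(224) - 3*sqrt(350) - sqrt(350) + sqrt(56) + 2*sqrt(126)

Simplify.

-8*sqrt(14)

sqrt(224) = 4*sqrt(14); 3*sqrt(350) = 15*sqrt(14); sqrt(350) = 5*sqrt(14); sqrt(56) = 2*sqrt(14); 2*sqrt(126) = 6*sqrt(14)
Combine: (4 - 15 - 5 + 2 + 6)·sqrt(14) = -8*sqrt(14)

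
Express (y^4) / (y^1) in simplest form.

y^3

Quotient: y^3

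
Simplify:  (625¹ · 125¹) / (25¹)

5^5

625¹ = 5^4; 125¹ = 5^3; 25¹ = 5^2
Combine exponents: 5^5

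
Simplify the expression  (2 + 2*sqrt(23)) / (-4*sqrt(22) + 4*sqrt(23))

Multiply numerator and denominator by 4*sqrt(22) + 4*sqrt(23).
Denominator becomes 16; numerator becomes 8*sqrt(22) + 8*sqrt(23) + 8*sqrt(506) + 184.

(sqrt(22) + sqrt(23) + sqrt(506) + 23)/2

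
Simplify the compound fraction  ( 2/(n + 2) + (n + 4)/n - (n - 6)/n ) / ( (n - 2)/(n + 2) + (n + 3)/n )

(12*n + 20)/(2*n² + 3*n + 6)

Numerator: 2/(n + 2) + (n + 4)/n - (n - 6)/n = (12*n + 20)/(n² + 2*n)
Denominator: (n - 2)/(n + 2) + (n + 3)/n = (2*n² + 3*n + 6)/(n² + 2*n)
Divide: ((12*n + 20)/(n² + 2*n)) · ((n² + 2*n)/(2*n² + 3*n + 6)) = (12*n + 20)/(2*n² + 3*n + 6)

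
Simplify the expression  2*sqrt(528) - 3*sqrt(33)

5*sqrt(33)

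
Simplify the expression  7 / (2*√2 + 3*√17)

(-14*√2 + 21*√17)/145

Multiply numerator and denominator by -3*√17 + 2*√2.
Denominator becomes -145; numerator becomes -21*√17 + 14*√2.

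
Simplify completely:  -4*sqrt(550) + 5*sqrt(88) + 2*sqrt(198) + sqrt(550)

sqrt(22)

4*sqrt(550) = 20*sqrt(22); 5*sqrt(88) = 10*sqrt(22); 2*sqrt(198) = 6*sqrt(22); sqrt(550) = 5*sqrt(22)
Combine: (-20 + 10 + 6 + 5)·sqrt(22) = sqrt(22)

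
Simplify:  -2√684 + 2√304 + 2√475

2√684 = 12*√19; 2√304 = 8*√19; 2√475 = 10*√19
Combine: (-12 + 8 + 10)·√19 = 6*√19

6*√19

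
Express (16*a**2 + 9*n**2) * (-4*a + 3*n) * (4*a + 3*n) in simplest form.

-256*a**4 + 81*n**4

((3*n)+(4*a))((3*n)-(4*a)) = -16*a**2 + 9*n**2; continue pairing.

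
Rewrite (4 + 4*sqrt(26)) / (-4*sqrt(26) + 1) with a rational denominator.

(-84 - 4*sqrt(26))/83

Multiply numerator and denominator by 1 + 4*sqrt(26).
Denominator becomes -415; numerator becomes 20*sqrt(26) + 420.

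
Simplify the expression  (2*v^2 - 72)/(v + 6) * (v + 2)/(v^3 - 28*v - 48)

2/(v + 4)

Factor: 2*v^2 - 72 = 2*(v + 6)*(v - 6);  v^3 - 28*v - 48 = (v + 4)*(v - 6)*(v + 2)
Cancel the common factors (v + 6), (v - 6), (v + 2).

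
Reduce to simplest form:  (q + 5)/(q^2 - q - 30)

1/(q - 6)

Factor: q^2 - q - 30 = (q + 5)*(q - 6)
Cancel the common factor (q + 5).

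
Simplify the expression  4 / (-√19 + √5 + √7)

(28*√19 + 68*√7 + 84*√5 + 8*√665)/91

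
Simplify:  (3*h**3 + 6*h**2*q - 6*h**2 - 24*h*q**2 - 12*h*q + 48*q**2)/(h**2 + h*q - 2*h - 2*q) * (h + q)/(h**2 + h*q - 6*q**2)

(3*h + 12*q)/(h + 3*q)

Factor: 3*h**3 + 6*h**2*q - 6*h**2 - 24*h*q**2 - 12*h*q + 48*q**2 = 3*(h - 2*q)*(h + 4*q)*(h - 2);  h**2 + h*q - 2*h - 2*q = (h + q)*(h - 2);  h**2 + h*q - 6*q**2 = (h - 2*q)*(h + 3*q)
Cancel the common factors (h + q), (h - 2*q), (h - 2).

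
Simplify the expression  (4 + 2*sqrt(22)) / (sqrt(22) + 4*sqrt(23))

(-22 - 2*sqrt(22) + 8*sqrt(23) + 4*sqrt(506))/173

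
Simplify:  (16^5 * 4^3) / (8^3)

16^5 = 2^20; 4^3 = 2^6; 8^3 = 2^9
Combine exponents: 2^17

2^17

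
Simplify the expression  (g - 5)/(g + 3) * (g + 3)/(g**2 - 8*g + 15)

1/(g - 3)

Factor: g**2 - 8*g + 15 = (g - 3)*(g - 5)
Cancel the common factors (g - 5), (g + 3).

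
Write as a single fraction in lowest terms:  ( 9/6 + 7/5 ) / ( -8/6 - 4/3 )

-87/80

Numerator: 9/6 + 7/5 = 29/10
Denominator: -8/6 - 4/3 = -8/3
Divide: (29/10) · (-3/8) = -87/80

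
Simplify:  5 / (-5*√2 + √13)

Multiply numerator and denominator by √13 + 5*√2.
Denominator becomes -37; numerator becomes 5*√13 + 25*√2.

(-25*√2 - 5*√13)/37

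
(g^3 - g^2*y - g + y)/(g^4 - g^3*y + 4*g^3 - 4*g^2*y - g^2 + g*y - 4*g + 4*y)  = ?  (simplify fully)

1/(g + 4)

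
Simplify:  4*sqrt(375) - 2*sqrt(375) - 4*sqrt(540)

4*sqrt(375) = 20*sqrt(15); 2*sqrt(375) = 10*sqrt(15); 4*sqrt(540) = 24*sqrt(15)
Combine: (20 - 10 - 24)·sqrt(15) = -14*sqrt(15)

-14*sqrt(15)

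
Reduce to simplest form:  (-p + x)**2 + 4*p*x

Expanding gives p**2 + 2*p*x + x**2, a perfect square.

(p + x)**2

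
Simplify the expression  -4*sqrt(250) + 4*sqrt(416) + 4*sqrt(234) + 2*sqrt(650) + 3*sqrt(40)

4*sqrt(250) = 20*sqrt(10); 4*sqrt(416) = 16*sqrt(26); 4*sqrt(234) = 12*sqrt(26); 2*sqrt(650) = 10*sqrt(26); 3*sqrt(40) = 6*sqrt(10)

-14*sqrt(10) + 38*sqrt(26)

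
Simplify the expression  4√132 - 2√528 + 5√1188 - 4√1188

4√132 = 8*√33; 2√528 = 8*√33; 5√1188 = 30*√33; 4√1188 = 24*√33
Combine: (8 - 8 + 30 - 24)·√33 = 6*√33

6*√33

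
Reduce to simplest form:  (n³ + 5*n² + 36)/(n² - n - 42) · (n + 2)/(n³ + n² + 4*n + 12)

1/(n - 7)

Factor: n³ + 5*n² + 36 = (n + 6)·(n² - n + 6);  n² - n - 42 = (n - 7)·(n + 6);  n³ + n² + 4*n + 12 = (n² - n + 6)·(n + 2)
Cancel the common factors (n² - n + 6), (n + 6), (n + 2).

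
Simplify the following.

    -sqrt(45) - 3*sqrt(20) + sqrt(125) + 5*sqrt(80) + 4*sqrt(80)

32*sqrt(5)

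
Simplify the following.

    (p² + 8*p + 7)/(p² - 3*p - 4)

(p + 7)/(p - 4)

Factor: p² + 8*p + 7 = (p + 1)·(p + 7);  p² - 3*p - 4 = (p + 1)·(p - 4)
Cancel the common factor (p + 1).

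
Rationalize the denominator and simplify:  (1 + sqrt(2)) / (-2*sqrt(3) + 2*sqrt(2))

(-sqrt(6) - 2 - sqrt(3) - sqrt(2))/2

Multiply numerator and denominator by 2*sqrt(2) + 2*sqrt(3).
Denominator becomes -4; numerator becomes 2*sqrt(2) + 2*sqrt(3) + 4 + 2*sqrt(6).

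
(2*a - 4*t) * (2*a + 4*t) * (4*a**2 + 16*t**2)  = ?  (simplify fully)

((2*a)+(4*t))((2*a)-(4*t)) = 4*a**2 - 16*t**2; continue pairing.

16*a**4 - 256*t**4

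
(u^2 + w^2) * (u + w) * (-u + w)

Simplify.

Telescope via difference of squares: (w+u)(w-u) = -u^2 + w^2, then repeat with the next factor.

-u^4 + w^4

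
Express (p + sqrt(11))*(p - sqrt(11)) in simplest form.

Difference of squares with P = p, Q = sqrt(11).

p**2 - 11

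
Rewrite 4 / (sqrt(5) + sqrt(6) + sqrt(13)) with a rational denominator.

Group as (sqrt(5) + sqrt(13)) + sqrt(6); multiply by (sqrt(5) + sqrt(13)) - sqrt(6), then rationalise the remaining surd.

(-2*sqrt(390) - 2*sqrt(13) + 12*sqrt(6) + 14*sqrt(5))/29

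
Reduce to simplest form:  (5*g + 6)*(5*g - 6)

25*g^2 - 36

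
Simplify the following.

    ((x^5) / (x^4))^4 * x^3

Inside the bracket: x^1
Raise to the power 4: x^4
Multiply by x^3: add exponents.

x^7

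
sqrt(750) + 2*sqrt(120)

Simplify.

9*sqrt(30)

sqrt(750) = 5*sqrt(30); 2*sqrt(120) = 4*sqrt(30)
Combine: (5 + 4)·sqrt(30) = 9*sqrt(30)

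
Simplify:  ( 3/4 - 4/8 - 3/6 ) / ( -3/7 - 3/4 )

Numerator: 3/4 - 4/8 - 3/6 = -1/4
Denominator: -3/7 - 3/4 = -33/28
Divide: (-1/4) · (-28/33) = 7/33

7/33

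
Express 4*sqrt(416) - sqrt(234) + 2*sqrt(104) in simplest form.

17*sqrt(26)

4*sqrt(416) = 16*sqrt(26); sqrt(234) = 3*sqrt(26); 2*sqrt(104) = 4*sqrt(26)
Combine: (16 - 3 + 4)·sqrt(26) = 17*sqrt(26)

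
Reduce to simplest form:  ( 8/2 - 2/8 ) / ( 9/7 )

Numerator: 8/2 - 2/8 = 15/4
Denominator: 9/7 = 9/7
Divide: (15/4) · (7/9) = 35/12

35/12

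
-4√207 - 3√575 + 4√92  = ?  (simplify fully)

-19*√23

4√207 = 12*√23; 3√575 = 15*√23; 4√92 = 8*√23
Combine: (-12 - 15 + 8)·√23 = -19*√23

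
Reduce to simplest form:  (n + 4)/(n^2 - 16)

Factor: n^2 - 16 = (n + 4)*(n - 4)
Cancel the common factor (n + 4).

1/(n - 4)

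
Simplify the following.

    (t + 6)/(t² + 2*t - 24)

Factor: t² + 2*t - 24 = (t - 4)·(t + 6)
Cancel the common factor (t + 6).

1/(t - 4)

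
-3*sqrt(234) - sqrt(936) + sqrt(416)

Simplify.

3*sqrt(234) = 9*sqrt(26); sqrt(936) = 6*sqrt(26); sqrt(416) = 4*sqrt(26)
Combine: (-9 - 6 + 4)·sqrt(26) = -11*sqrt(26)

-11*sqrt(26)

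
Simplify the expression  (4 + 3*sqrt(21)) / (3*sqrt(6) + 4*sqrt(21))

Multiply numerator and denominator by -3*sqrt(6) + 4*sqrt(21).
Denominator becomes 282; numerator becomes -27*sqrt(14) - 12*sqrt(6) + 16*sqrt(21) + 252.

(-27*sqrt(14) - 12*sqrt(6) + 16*sqrt(21) + 252)/282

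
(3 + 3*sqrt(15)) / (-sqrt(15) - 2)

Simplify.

Multiply numerator and denominator by -2 + sqrt(15).
Denominator becomes -11; numerator becomes -3*sqrt(15) + 39.

(-39 + 3*sqrt(15))/11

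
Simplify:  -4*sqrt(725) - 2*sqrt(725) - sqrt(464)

-34*sqrt(29)

4*sqrt(725) = 20*sqrt(29); 2*sqrt(725) = 10*sqrt(29); sqrt(464) = 4*sqrt(29)
Combine: (-20 - 10 - 4)·sqrt(29) = -34*sqrt(29)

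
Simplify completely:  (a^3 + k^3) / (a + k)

a^2 - a*k + k^2

Apply the sum-of-cubes factorisation and cancel (a + k).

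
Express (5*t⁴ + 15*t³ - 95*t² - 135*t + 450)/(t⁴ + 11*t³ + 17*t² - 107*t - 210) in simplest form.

Factor: 5*t⁴ + 15*t³ - 95*t² - 135*t + 450 = 5·(t - 2)·(t + 3)·(t - 3)·(t + 5);  t⁴ + 11*t³ + 17*t² - 107*t - 210 = (t + 7)·(t + 2)·(t - 3)·(t + 5)
Cancel the common factors (t + 5), (t - 3).

(5*t² + 5*t - 30)/(t² + 9*t + 14)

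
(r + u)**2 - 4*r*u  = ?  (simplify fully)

(r - u)**2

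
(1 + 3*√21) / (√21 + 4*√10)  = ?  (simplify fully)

(-63 - √21 + 4*√10 + 12*√210)/139

Multiply numerator and denominator by -4*√10 + √21.
Denominator becomes -139; numerator becomes -12*√210 - 4*√10 + √21 + 63.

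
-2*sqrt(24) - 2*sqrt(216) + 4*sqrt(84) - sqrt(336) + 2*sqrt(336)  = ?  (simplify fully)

-16*sqrt(6) + 12*sqrt(21)

2*sqrt(24) = 4*sqrt(6); 2*sqrt(216) = 12*sqrt(6); 4*sqrt(84) = 8*sqrt(21); sqrt(336) = 4*sqrt(21); 2*sqrt(336) = 8*sqrt(21)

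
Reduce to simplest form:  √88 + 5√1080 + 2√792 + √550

19*√22 + 30*√30

√88 = 2*√22; 5√1080 = 30*√30; 2√792 = 12*√22; √550 = 5*√22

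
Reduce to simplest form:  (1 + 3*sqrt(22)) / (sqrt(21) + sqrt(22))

-3*sqrt(462) - sqrt(21) + sqrt(22) + 66

Multiply numerator and denominator by -sqrt(21) + sqrt(22).
Denominator becomes 1; numerator becomes -3*sqrt(462) - sqrt(21) + sqrt(22) + 66.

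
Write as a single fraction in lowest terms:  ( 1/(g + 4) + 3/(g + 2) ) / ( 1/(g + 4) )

(4*g + 14)/(g + 2)

Numerator: 1/(g + 4) + 3/(g + 2) = (4*g + 14)/(g**2 + 6*g + 8)
Denominator: 1/(g + 4) = 1/(g + 4)
Divide: ((4*g + 14)/(g**2 + 6*g + 8)) · (g + 4) = (4*g + 14)/(g + 2)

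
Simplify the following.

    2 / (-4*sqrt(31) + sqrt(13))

(-8*sqrt(31) - 2*sqrt(13))/483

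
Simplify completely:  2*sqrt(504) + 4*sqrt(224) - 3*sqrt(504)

10*sqrt(14)

2*sqrt(504) = 12*sqrt(14); 4*sqrt(224) = 16*sqrt(14); 3*sqrt(504) = 18*sqrt(14)
Combine: (12 + 16 - 18)·sqrt(14) = 10*sqrt(14)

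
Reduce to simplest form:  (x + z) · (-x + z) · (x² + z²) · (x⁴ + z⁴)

(z+x)(z-x) = -x² + z²; continue pairing.

-x⁸ + z⁸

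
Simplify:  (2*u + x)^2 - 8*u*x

After expansion: 4*u^2 - 4*u*x + x^2 — a perfect-square trinomial.

(2*u - x)^2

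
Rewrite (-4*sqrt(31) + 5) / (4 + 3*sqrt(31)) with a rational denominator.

Multiply numerator and denominator by -3*sqrt(31) + 4.
Denominator becomes -263; numerator becomes -31*sqrt(31) + 392.

(-392 + 31*sqrt(31))/263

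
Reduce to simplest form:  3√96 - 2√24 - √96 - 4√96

-12*√6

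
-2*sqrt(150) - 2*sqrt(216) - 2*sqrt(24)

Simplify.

2*sqrt(150) = 10*sqrt(6); 2*sqrt(216) = 12*sqrt(6); 2*sqrt(24) = 4*sqrt(6)
Combine: (-10 - 12 - 4)·sqrt(6) = -26*sqrt(6)

-26*sqrt(6)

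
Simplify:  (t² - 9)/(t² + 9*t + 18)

(t - 3)/(t + 6)

Factor: t² - 9 = (t - 3)·(t + 3);  t² + 9*t + 18 = (t + 6)·(t + 3)
Cancel the common factor (t + 3).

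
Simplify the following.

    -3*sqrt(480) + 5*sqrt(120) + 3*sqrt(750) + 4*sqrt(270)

25*sqrt(30)

3*sqrt(480) = 12*sqrt(30); 5*sqrt(120) = 10*sqrt(30); 3*sqrt(750) = 15*sqrt(30); 4*sqrt(270) = 12*sqrt(30)
Combine: (-12 + 10 + 15 + 12)·sqrt(30) = 25*sqrt(30)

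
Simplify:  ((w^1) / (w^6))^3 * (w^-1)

w^(-16)

Inside the bracket: (w^-5)
Raise to the power 3: (w^-15)
Multiply by (w^-1): add exponents.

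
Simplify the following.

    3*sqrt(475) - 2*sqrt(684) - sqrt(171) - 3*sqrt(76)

3*sqrt(475) = 15*sqrt(19); 2*sqrt(684) = 12*sqrt(19); sqrt(171) = 3*sqrt(19); 3*sqrt(76) = 6*sqrt(19)
Combine: (15 - 12 - 3 - 6)·sqrt(19) = -6*sqrt(19)

-6*sqrt(19)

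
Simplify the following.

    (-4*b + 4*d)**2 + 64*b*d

Expanding gives 16*b**2 + 32*b*d + 16*d**2, a perfect square.

16*(b + d)**2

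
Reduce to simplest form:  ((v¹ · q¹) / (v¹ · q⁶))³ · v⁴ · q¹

v⁴/q^14

Inside the bracket: (q^-5)
Raise to the power 3: (q^-15)
Multiply by v⁴ · q¹: add exponents.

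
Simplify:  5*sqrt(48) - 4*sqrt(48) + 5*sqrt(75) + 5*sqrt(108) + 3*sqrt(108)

5*sqrt(48) = 20*sqrt(3); 4*sqrt(48) = 16*sqrt(3); 5*sqrt(75) = 25*sqrt(3); 5*sqrt(108) = 30*sqrt(3); 3*sqrt(108) = 18*sqrt(3)
Combine: (20 - 16 + 25 + 30 + 18)·sqrt(3) = 77*sqrt(3)

77*sqrt(3)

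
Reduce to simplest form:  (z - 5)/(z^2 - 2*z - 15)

Factor: z^2 - 2*z - 15 = (z + 3)*(z - 5)
Cancel the common factor (z - 5).

1/(z + 3)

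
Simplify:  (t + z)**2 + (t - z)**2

Binomially expand both and collect terms in t, z.

2*t**2 + 2*z**2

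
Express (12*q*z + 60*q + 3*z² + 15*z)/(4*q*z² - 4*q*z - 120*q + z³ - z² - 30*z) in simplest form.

Factor: 12*q*z + 60*q + 3*z² + 15*z = 3·(z + 5)·(4*q + z);  4*q*z² - 4*q*z - 120*q + z³ - z² - 30*z = (4*q + z)·(z + 5)·(z - 6)
Cancel the common factors (4*q + z), (z + 5).

3/(z - 6)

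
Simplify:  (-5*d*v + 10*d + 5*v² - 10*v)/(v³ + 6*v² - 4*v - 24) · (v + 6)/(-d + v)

5/(v + 2)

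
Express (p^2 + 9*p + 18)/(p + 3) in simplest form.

Factor: p^2 + 9*p + 18 = (p + 6)*(p + 3)
Cancel the common factor (p + 3).

p + 6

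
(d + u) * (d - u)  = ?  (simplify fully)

d^2 - u^2

Telescope via difference of squares: (d+u)(d-u) = d^2 - u^2.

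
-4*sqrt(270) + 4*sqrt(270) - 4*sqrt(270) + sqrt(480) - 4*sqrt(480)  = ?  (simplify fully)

-24*sqrt(30)

4*sqrt(270) = 12*sqrt(30); 4*sqrt(270) = 12*sqrt(30); 4*sqrt(270) = 12*sqrt(30); sqrt(480) = 4*sqrt(30); 4*sqrt(480) = 16*sqrt(30)
Combine: (-12 + 12 - 12 + 4 - 16)·sqrt(30) = -24*sqrt(30)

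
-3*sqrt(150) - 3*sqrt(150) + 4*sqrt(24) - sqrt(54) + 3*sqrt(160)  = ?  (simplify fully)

-25*sqrt(6) + 12*sqrt(10)

3*sqrt(150) = 15*sqrt(6); 3*sqrt(150) = 15*sqrt(6); 4*sqrt(24) = 8*sqrt(6); sqrt(54) = 3*sqrt(6); 3*sqrt(160) = 12*sqrt(10)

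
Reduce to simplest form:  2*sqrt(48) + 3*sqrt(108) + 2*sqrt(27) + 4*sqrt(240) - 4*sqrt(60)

2*sqrt(48) = 8*sqrt(3); 3*sqrt(108) = 18*sqrt(3); 2*sqrt(27) = 6*sqrt(3); 4*sqrt(240) = 16*sqrt(15); 4*sqrt(60) = 8*sqrt(15)

8*sqrt(15) + 32*sqrt(3)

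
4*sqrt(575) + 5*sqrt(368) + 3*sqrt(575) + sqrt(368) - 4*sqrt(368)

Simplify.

43*sqrt(23)

4*sqrt(575) = 20*sqrt(23); 5*sqrt(368) = 20*sqrt(23); 3*sqrt(575) = 15*sqrt(23); sqrt(368) = 4*sqrt(23); 4*sqrt(368) = 16*sqrt(23)
Combine: (20 + 20 + 15 + 4 - 16)·sqrt(23) = 43*sqrt(23)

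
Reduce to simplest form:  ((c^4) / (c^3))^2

c^2

Inside the bracket: c^1
Raise to the power 2: c^2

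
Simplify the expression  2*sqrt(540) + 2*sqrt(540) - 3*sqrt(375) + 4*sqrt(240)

25*sqrt(15)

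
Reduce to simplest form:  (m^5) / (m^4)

Quotient: m^1

m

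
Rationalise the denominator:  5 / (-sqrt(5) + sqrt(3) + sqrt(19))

Group as (sqrt(3) + sqrt(19)) - sqrt(5); multiply by (sqrt(3) + sqrt(19)) + sqrt(5), then rationalise the remaining surd.

(-105*sqrt(3) - 10*sqrt(285) + 85*sqrt(5) + 55*sqrt(19))/61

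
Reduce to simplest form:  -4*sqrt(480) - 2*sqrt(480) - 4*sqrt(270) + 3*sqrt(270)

4*sqrt(480) = 16*sqrt(30); 2*sqrt(480) = 8*sqrt(30); 4*sqrt(270) = 12*sqrt(30); 3*sqrt(270) = 9*sqrt(30)
Combine: (-16 - 8 - 12 + 9)·sqrt(30) = -27*sqrt(30)

-27*sqrt(30)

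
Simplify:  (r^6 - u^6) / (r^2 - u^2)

r^4 + r^2*u^2 + u^4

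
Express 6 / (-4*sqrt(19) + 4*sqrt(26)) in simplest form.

(3*sqrt(19) + 3*sqrt(26))/14

Multiply numerator and denominator by 4*sqrt(19) + 4*sqrt(26).
Denominator becomes 112; numerator becomes 24*sqrt(19) + 24*sqrt(26).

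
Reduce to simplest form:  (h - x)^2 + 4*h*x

Expanding gives h^2 + 2*h*x + x^2, a perfect square.

(h + x)^2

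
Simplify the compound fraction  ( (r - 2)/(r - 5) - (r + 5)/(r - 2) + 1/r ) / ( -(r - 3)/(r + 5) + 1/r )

(3*r³ - 7*r² - 120*r - 50)/(r⁴ - 11*r³ + 33*r² - 5*r - 50)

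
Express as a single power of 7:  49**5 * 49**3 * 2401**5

7**36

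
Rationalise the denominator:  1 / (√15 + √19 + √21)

(-6*√665 + 13*√21 + 17*√19 + 25*√15)/971

Group as (√15 + √21) + √19; multiply by (√15 + √21) - √19, then rationalise the remaining surd.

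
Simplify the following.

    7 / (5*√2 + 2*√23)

(-5*√2 + 2*√23)/6

Multiply numerator and denominator by -2*√23 + 5*√2.
Denominator becomes -42; numerator becomes -14*√23 + 35*√2.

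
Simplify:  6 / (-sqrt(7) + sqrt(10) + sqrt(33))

(-18*sqrt(7) - 8*sqrt(33) + 15*sqrt(10) + sqrt(2310))/2

Group as (sqrt(10) + sqrt(33)) - sqrt(7); multiply by (sqrt(10) + sqrt(33)) + sqrt(7), then rationalise the remaining surd.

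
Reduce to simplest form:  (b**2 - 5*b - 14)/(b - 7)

b + 2

Factor: b**2 - 5*b - 14 = (b - 7)*(b + 2)
Cancel the common factor (b - 7).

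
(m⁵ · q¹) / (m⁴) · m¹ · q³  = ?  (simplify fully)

Quotient: m¹ · q¹
Multiply by m¹ · q³: add exponents.

m²*q⁴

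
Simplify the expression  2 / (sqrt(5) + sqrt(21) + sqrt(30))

(-15*sqrt(14) - 2*sqrt(30) + 7*sqrt(21) + 23*sqrt(5))/101

Group as (sqrt(5) + sqrt(21)) + sqrt(30); multiply by (sqrt(5) + sqrt(21)) - sqrt(30), then rationalise the remaining surd.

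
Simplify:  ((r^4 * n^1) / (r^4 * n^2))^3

Inside the bracket: (n^-1)
Raise to the power 3: (n^-3)

n^(-3)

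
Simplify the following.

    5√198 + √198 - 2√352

10*√22

5√198 = 15*√22; √198 = 3*√22; 2√352 = 8*√22
Combine: (15 + 3 - 8)·√22 = 10*√22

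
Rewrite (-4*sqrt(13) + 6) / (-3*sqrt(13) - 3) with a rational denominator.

Multiply numerator and denominator by -3 + 3*sqrt(13).
Denominator becomes -108; numerator becomes -174 + 30*sqrt(13).

(-5*sqrt(13) + 29)/18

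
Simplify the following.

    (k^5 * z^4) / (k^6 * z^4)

Quotient: (k^-1)

1/k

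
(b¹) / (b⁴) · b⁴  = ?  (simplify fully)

Quotient: (b^-3)
Multiply by b⁴: add exponents.

b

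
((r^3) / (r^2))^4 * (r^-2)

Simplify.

r^2

Inside the bracket: r^1
Raise to the power 4: r^4
Multiply by (r^-2): add exponents.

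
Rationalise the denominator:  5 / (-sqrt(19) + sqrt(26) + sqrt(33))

(-100*sqrt(19) + 30*sqrt(33) + 65*sqrt(26) + 5*sqrt(16302))/916

Group as (sqrt(26) + sqrt(33)) - sqrt(19); multiply by (sqrt(26) + sqrt(33)) + sqrt(19), then rationalise the remaining surd.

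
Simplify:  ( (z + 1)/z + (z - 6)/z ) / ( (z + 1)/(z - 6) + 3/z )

(2*z² - 17*z + 30)/(z² + 4*z - 18)

Numerator: (z + 1)/z + (z - 6)/z = (2*z - 5)/z
Denominator: (z + 1)/(z - 6) + 3/z = (z² + 4*z - 18)/(z² - 6*z)
Divide: ((2*z - 5)/z) · ((z² - 6*z)/(z² + 4*z - 18)) = (2*z² - 17*z + 30)/(z² + 4*z - 18)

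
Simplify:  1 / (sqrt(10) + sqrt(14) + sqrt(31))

(-4*sqrt(1085) - 7*sqrt(31) + 27*sqrt(14) + 35*sqrt(10))/511

Group as (sqrt(10) + sqrt(14)) + sqrt(31); multiply by (sqrt(10) + sqrt(14)) - sqrt(31), then rationalise the remaining surd.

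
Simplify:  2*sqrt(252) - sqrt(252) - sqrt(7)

5*sqrt(7)

2*sqrt(252) = 12*sqrt(7); sqrt(252) = 6*sqrt(7); sqrt(7) = sqrt(7)
Combine: (12 - 6 - 1)·sqrt(7) = 5*sqrt(7)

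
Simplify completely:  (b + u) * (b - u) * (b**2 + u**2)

b**4 - u**4

Telescope via difference of squares: (b+u)(b-u) = b**2 - u**2, then repeat with the next factor.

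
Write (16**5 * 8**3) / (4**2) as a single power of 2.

16**5 = 2**20; 8**3 = 2**9; 4**2 = 2**4
Combine exponents: 2**25

2**25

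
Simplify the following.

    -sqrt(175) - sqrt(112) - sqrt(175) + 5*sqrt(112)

6*sqrt(7)

sqrt(175) = 5*sqrt(7); sqrt(112) = 4*sqrt(7); sqrt(175) = 5*sqrt(7); 5*sqrt(112) = 20*sqrt(7)
Combine: (-5 - 4 - 5 + 20)·sqrt(7) = 6*sqrt(7)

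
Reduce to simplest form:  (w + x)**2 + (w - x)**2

Only the even-power cross terms survive.

2*w**2 + 2*x**2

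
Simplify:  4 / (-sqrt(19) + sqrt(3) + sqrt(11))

(20*sqrt(19) + 44*sqrt(11) + 108*sqrt(3) + 8*sqrt(627))/107

Group as (sqrt(3) + sqrt(11)) - sqrt(19); multiply by (sqrt(3) + sqrt(11)) + sqrt(19), then rationalise the remaining surd.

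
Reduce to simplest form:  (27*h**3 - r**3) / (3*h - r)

9*h**2 + 3*h*r + r**2

Apply the difference-of-cubes factorisation and cancel (3*h - r).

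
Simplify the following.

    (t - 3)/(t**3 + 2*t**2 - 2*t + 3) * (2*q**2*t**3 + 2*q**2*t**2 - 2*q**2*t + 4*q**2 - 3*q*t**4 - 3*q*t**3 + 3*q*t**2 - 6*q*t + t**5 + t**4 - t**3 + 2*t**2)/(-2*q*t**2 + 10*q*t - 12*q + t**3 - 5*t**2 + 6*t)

Factor: t**3 + 2*t**2 - 2*t + 3 = (t**2 - t + 1)*(t + 3);  2*q**2*t**3 + 2*q**2*t**2 - 2*q**2*t + 4*q**2 - 3*q*t**4 - 3*q*t**3 + 3*q*t**2 - 6*q*t + t**5 + t**4 - t**3 + 2*t**2 = (-2*q + t)*(-q + t)*(t**2 - t + 1)*(t + 2);  -2*q*t**2 + 10*q*t - 12*q + t**3 - 5*t**2 + 6*t = (t - 3)*(t - 2)*(-2*q + t)
Cancel the common factors (t**2 - t + 1), (-2*q + t), (t - 3).

(-q*t - 2*q + t**2 + 2*t)/(t**2 + t - 6)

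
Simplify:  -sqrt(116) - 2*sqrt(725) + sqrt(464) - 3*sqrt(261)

sqrt(116) = 2*sqrt(29); 2*sqrt(725) = 10*sqrt(29); sqrt(464) = 4*sqrt(29); 3*sqrt(261) = 9*sqrt(29)
Combine: (-2 - 10 + 4 - 9)·sqrt(29) = -17*sqrt(29)

-17*sqrt(29)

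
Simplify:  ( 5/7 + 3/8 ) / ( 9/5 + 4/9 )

2745/5656

Numerator: 5/7 + 3/8 = 61/56
Denominator: 9/5 + 4/9 = 101/45
Divide: (61/56) · (45/101) = 2745/5656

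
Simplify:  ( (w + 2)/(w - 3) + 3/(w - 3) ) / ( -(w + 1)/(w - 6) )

Numerator: (w + 2)/(w - 3) + 3/(w - 3) = (w + 5)/(w - 3)
Denominator: -(w + 1)/(w - 6) = (-w - 1)/(w - 6)
Divide: ((w + 5)/(w - 3)) · ((w - 6)/(-w - 1)) = (-w**2 + w + 30)/(w**2 - 2*w - 3)

(-w**2 + w + 30)/(w**2 - 2*w - 3)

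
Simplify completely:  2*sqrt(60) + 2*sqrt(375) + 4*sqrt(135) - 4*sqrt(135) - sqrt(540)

2*sqrt(60) = 4*sqrt(15); 2*sqrt(375) = 10*sqrt(15); 4*sqrt(135) = 12*sqrt(15); 4*sqrt(135) = 12*sqrt(15); sqrt(540) = 6*sqrt(15)
Combine: (4 + 10 + 12 - 12 - 6)·sqrt(15) = 8*sqrt(15)

8*sqrt(15)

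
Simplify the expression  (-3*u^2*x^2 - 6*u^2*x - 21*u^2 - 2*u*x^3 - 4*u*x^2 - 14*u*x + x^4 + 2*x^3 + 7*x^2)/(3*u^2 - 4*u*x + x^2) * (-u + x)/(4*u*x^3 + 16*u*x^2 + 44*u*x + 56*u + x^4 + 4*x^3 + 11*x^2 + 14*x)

(u + x)/(4*u*x + 8*u + x^2 + 2*x)

Factor: -3*u^2*x^2 - 6*u^2*x - 21*u^2 - 2*u*x^3 - 4*u*x^2 - 14*u*x + x^4 + 2*x^3 + 7*x^2 = (x^2 + 2*x + 7)*(u + x)*(-3*u + x);  3*u^2 - 4*u*x + x^2 = (-3*u + x)*(-u + x);  4*u*x^3 + 16*u*x^2 + 44*u*x + 56*u + x^4 + 4*x^3 + 11*x^2 + 14*x = (x^2 + 2*x + 7)*(4*u + x)*(x + 2)
Cancel the common factors (x^2 + 2*x + 7), (-u + x), (-3*u + x).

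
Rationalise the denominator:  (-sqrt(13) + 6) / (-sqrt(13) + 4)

Multiply numerator and denominator by sqrt(13) + 4.
Denominator becomes 3; numerator becomes 2*sqrt(13) + 11.

(2*sqrt(13) + 11)/3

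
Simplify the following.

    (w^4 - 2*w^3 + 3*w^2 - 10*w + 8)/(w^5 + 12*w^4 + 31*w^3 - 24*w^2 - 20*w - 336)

(w - 1)/(w^2 + 13*w + 42)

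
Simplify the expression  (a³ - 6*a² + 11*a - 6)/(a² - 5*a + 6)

a - 1

Factor: a³ - 6*a² + 11*a - 6 = (a - 3)·(a - 1)·(a - 2);  a² - 5*a + 6 = (a - 2)·(a - 3)
Cancel the common factors (a - 2), (a - 3).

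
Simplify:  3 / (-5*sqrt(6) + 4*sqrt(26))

(15*sqrt(6) + 12*sqrt(26))/266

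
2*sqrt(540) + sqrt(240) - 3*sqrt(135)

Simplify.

7*sqrt(15)

2*sqrt(540) = 12*sqrt(15); sqrt(240) = 4*sqrt(15); 3*sqrt(135) = 9*sqrt(15)
Combine: (12 + 4 - 9)·sqrt(15) = 7*sqrt(15)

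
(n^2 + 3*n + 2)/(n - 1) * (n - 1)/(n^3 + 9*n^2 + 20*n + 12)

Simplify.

1/(n + 6)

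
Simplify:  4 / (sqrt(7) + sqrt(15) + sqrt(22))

Group as (sqrt(15) + sqrt(22)) + sqrt(7); multiply by (sqrt(15) + sqrt(22)) - sqrt(7), then rationalise the remaining surd.

(-2*sqrt(2310) + 14*sqrt(15) + 30*sqrt(7))/105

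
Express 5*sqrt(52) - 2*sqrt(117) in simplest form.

4*sqrt(13)

5*sqrt(52) = 10*sqrt(13); 2*sqrt(117) = 6*sqrt(13)
Combine: (10 - 6)·sqrt(13) = 4*sqrt(13)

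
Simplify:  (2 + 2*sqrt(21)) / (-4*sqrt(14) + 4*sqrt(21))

(sqrt(14) + sqrt(21) + 7*sqrt(6) + 21)/14

Multiply numerator and denominator by 4*sqrt(14) + 4*sqrt(21).
Denominator becomes 112; numerator becomes 8*sqrt(14) + 8*sqrt(21) + 56*sqrt(6) + 168.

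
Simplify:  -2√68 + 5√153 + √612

17*√17

2√68 = 4*√17; 5√153 = 15*√17; √612 = 6*√17
Combine: (-4 + 15 + 6)·√17 = 17*√17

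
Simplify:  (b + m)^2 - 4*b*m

Expand the square and combine the 4*b*m term.

(b - m)^2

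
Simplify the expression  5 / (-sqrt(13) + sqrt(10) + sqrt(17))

(-35*sqrt(13) + 15*sqrt(17) + 50*sqrt(10) + 5*sqrt(2210))/242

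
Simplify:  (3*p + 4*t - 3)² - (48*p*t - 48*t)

(-3*p + 4*t + 3)²

After expansion: 9*p² - 24*p*t - 18*p + 16*t² + 24*t + 9 — a perfect-square trinomial.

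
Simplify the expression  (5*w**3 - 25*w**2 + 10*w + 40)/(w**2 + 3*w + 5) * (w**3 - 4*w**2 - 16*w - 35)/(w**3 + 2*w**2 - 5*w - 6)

Factor: 5*w**3 - 25*w**2 + 10*w + 40 = 5*(w - 4)*(w + 1)*(w - 2);  w**3 - 4*w**2 - 16*w - 35 = (w**2 + 3*w + 5)*(w - 7);  w**3 + 2*w**2 - 5*w - 6 = (w + 3)*(w - 2)*(w + 1)
Cancel the common factors (w**2 + 3*w + 5), (w - 2), (w + 1).

(5*w**2 - 55*w + 140)/(w + 3)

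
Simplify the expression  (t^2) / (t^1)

Quotient: t^1

t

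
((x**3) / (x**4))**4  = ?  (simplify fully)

x**(-4)

Inside the bracket: (x**-1)
Raise to the power 4: (x**-4)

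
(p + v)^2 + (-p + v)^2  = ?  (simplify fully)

2*p^2 + 2*v^2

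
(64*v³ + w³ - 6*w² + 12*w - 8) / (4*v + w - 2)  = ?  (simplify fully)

Factor as (a+b)(a^2-ab+b^2) with a=(4*v), b=(w - 2).

16*v² - 4*v*w + 8*v + w² - 4*w + 4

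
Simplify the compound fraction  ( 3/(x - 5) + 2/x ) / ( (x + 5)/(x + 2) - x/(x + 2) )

(x**2 - 4)/(x**2 - 5*x)

Numerator: 3/(x - 5) + 2/x = (5*x - 10)/(x**2 - 5*x)
Denominator: (x + 5)/(x + 2) - x/(x + 2) = 5/(x + 2)
Divide: ((5*x - 10)/(x**2 - 5*x)) · (x/5 + 2/5) = (x**2 - 4)/(x**2 - 5*x)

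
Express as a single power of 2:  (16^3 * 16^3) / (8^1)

2^21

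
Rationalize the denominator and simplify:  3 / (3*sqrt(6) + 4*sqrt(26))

Multiply numerator and denominator by -4*sqrt(26) + 3*sqrt(6).
Denominator becomes -362; numerator becomes -12*sqrt(26) + 9*sqrt(6).

(-9*sqrt(6) + 12*sqrt(26))/362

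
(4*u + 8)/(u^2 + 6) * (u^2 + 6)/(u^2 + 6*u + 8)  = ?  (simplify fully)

4/(u + 4)

Factor: 4*u + 8 = 4*(u + 2);  u^2 + 6*u + 8 = (u + 4)*(u + 2)
Cancel the common factors (u^2 + 6), (u + 2).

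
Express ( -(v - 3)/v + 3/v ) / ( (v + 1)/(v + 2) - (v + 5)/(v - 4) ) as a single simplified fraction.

(v^3 - 8*v^2 + 4*v + 48)/(10*v^2 + 14*v)

Numerator: -(v - 3)/v + 3/v = (-v + 6)/v
Denominator: (v + 1)/(v + 2) - (v + 5)/(v - 4) = (-10*v - 14)/(v^2 - 2*v - 8)
Divide: ((-v + 6)/v) · ((v^2 - 2*v - 8)/(-10*v - 14)) = (v^3 - 8*v^2 + 4*v + 48)/(10*v^2 + 14*v)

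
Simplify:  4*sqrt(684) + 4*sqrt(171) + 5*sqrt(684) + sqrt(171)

69*sqrt(19)

4*sqrt(684) = 24*sqrt(19); 4*sqrt(171) = 12*sqrt(19); 5*sqrt(684) = 30*sqrt(19); sqrt(171) = 3*sqrt(19)
Combine: (24 + 12 + 30 + 3)·sqrt(19) = 69*sqrt(19)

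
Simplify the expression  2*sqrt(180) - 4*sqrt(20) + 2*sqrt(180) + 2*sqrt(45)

2*sqrt(180) = 12*sqrt(5); 4*sqrt(20) = 8*sqrt(5); 2*sqrt(180) = 12*sqrt(5); 2*sqrt(45) = 6*sqrt(5)
Combine: (12 - 8 + 12 + 6)·sqrt(5) = 22*sqrt(5)

22*sqrt(5)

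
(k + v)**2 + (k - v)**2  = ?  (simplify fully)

Binomially expand both and collect terms in k, v.

2*k**2 + 2*v**2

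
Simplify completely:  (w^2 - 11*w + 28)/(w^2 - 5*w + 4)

Factor: w^2 - 11*w + 28 = (w - 4)*(w - 7);  w^2 - 5*w + 4 = (w - 4)*(w - 1)
Cancel the common factor (w - 4).

(w - 7)/(w - 1)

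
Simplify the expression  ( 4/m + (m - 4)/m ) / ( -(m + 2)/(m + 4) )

(-m - 4)/(m + 2)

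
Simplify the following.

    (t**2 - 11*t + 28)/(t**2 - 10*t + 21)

Factor: t**2 - 11*t + 28 = (t - 7)*(t - 4);  t**2 - 10*t + 21 = (t - 7)*(t - 3)
Cancel the common factor (t - 7).

(t - 4)/(t - 3)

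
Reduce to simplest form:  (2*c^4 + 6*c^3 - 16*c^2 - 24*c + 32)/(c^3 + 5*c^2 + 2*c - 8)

2*c - 4

Factor: 2*c^4 + 6*c^3 - 16*c^2 - 24*c + 32 = 2*(c + 2)*(c - 2)*(c + 4)*(c - 1);  c^3 + 5*c^2 + 2*c - 8 = (c + 4)*(c + 2)*(c - 1)
Cancel the common factors (c - 1), (c + 2), (c + 4).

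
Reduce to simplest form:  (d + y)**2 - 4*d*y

Expand the square and combine the 4*d*y term.

(d - y)**2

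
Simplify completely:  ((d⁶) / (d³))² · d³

d⁹

Inside the bracket: d³
Raise to the power 2: d⁶
Multiply by d³: add exponents.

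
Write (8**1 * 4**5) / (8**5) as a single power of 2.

2**(-2)

8**1 = 2**3; 4**5 = 2**10; 8**5 = 2**15
Combine exponents: 2**(-2)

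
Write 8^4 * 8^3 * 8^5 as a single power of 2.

8^4 = 2^12; 8^3 = 2^9; 8^5 = 2^15
Combine exponents: 2^36

2^36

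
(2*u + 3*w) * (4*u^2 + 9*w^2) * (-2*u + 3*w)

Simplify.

-16*u^4 + 81*w^4

Telescope via difference of squares: ((3*w)+(2*u))((3*w)-(2*u)) = -4*u^2 + 9*w^2, then repeat with the next factor.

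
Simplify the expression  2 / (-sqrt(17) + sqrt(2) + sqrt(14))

(2*sqrt(17) + 10*sqrt(14) + 58*sqrt(2) + 8*sqrt(119))/111

Group as (sqrt(2) + sqrt(14)) - sqrt(17); multiply by (sqrt(2) + sqrt(14)) + sqrt(17), then rationalise the remaining surd.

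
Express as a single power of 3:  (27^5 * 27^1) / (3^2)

27^5 = 3^15; 27^1 = 3^3; 3^2 = 3^2
Combine exponents: 3^16

3^16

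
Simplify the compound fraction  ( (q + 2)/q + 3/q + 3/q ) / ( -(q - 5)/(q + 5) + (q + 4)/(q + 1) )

Numerator: (q + 2)/q + 3/q + 3/q = (q + 8)/q
Denominator: -(q - 5)/(q + 5) + (q + 4)/(q + 1) = (13*q + 25)/(q^2 + 6*q + 5)
Divide: ((q + 8)/q) · ((q^2 + 6*q + 5)/(13*q + 25)) = (q^3 + 14*q^2 + 53*q + 40)/(13*q^2 + 25*q)

(q^3 + 14*q^2 + 53*q + 40)/(13*q^2 + 25*q)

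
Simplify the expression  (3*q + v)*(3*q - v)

(3*q)**2 - (v)**2 = 9*q**2 - v**2.

9*q**2 - v**2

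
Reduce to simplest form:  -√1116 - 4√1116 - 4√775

-50*√31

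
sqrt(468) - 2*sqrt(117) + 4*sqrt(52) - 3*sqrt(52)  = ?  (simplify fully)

sqrt(468) = 6*sqrt(13); 2*sqrt(117) = 6*sqrt(13); 4*sqrt(52) = 8*sqrt(13); 3*sqrt(52) = 6*sqrt(13)
Combine: (6 - 6 + 8 - 6)·sqrt(13) = 2*sqrt(13)

2*sqrt(13)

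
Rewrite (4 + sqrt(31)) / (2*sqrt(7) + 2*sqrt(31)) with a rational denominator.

Multiply numerator and denominator by -2*sqrt(7) + 2*sqrt(31).
Denominator becomes 96; numerator becomes -2*sqrt(217) - 8*sqrt(7) + 8*sqrt(31) + 62.

(-sqrt(217) - 4*sqrt(7) + 4*sqrt(31) + 31)/48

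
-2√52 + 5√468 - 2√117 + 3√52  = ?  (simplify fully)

26*√13

2√52 = 4*√13; 5√468 = 30*√13; 2√117 = 6*√13; 3√52 = 6*√13
Combine: (-4 + 30 - 6 + 6)·√13 = 26*√13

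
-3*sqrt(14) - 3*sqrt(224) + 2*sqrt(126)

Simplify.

3*sqrt(14) = 3*sqrt(14); 3*sqrt(224) = 12*sqrt(14); 2*sqrt(126) = 6*sqrt(14)
Combine: (-3 - 12 + 6)·sqrt(14) = -9*sqrt(14)

-9*sqrt(14)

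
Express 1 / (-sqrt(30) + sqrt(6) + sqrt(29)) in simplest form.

(-5*sqrt(30) + 7*sqrt(29) + 53*sqrt(6) + 12*sqrt(145))/671

Group as (sqrt(6) + sqrt(29)) - sqrt(30); multiply by (sqrt(6) + sqrt(29)) + sqrt(30), then rationalise the remaining surd.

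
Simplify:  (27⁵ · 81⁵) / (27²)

27⁵ = 3^15; 81⁵ = 3^20; 27² = 3^6
Combine exponents: 3^29

3^29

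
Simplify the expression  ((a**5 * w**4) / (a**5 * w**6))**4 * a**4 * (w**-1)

a**4/w**9

Inside the bracket: (w**-2)
Raise to the power 4: (w**-8)
Multiply by a**4 * (w**-1): add exponents.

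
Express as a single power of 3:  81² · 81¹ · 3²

3^14

81² = 3^8; 81¹ = 3^4; 3² = 3^2
Combine exponents: 3^14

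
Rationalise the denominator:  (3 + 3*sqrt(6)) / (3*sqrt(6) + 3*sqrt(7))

-6 - sqrt(6) + sqrt(7) + sqrt(42)

Multiply numerator and denominator by -3*sqrt(7) + 3*sqrt(6).
Denominator becomes -9; numerator becomes -9*sqrt(42) - 9*sqrt(7) + 9*sqrt(6) + 54.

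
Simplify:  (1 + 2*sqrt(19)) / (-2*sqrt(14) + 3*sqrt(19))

(2*sqrt(14) + 3*sqrt(19) + 4*sqrt(266) + 114)/115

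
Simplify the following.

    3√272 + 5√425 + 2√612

3√272 = 12*√17; 5√425 = 25*√17; 2√612 = 12*√17
Combine: (12 + 25 + 12)·√17 = 49*√17

49*√17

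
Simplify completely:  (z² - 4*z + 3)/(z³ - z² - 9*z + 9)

1/(z + 3)

Factor: z² - 4*z + 3 = (z - 3)·(z - 1);  z³ - z² - 9*z + 9 = (z + 3)·(z - 1)·(z - 3)
Cancel the common factors (z - 3), (z - 1).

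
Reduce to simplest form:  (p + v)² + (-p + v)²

2*p² + 2*v²

Write as f(v,p) + f(v,-p) and expand.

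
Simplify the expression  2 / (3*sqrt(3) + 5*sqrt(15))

(-3*sqrt(3) + 5*sqrt(15))/174

Multiply numerator and denominator by -3*sqrt(3) + 5*sqrt(15).
Denominator becomes 348; numerator becomes -6*sqrt(3) + 10*sqrt(15).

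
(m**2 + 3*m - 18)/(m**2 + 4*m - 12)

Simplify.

Factor: m**2 + 3*m - 18 = (m - 3)*(m + 6);  m**2 + 4*m - 12 = (m + 6)*(m - 2)
Cancel the common factor (m + 6).

(m - 3)/(m - 2)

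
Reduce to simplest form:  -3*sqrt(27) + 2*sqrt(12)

3*sqrt(27) = 9*sqrt(3); 2*sqrt(12) = 4*sqrt(3)
Combine: (-9 + 4)·sqrt(3) = -5*sqrt(3)

-5*sqrt(3)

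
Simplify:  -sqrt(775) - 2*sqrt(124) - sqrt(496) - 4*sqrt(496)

sqrt(775) = 5*sqrt(31); 2*sqrt(124) = 4*sqrt(31); sqrt(496) = 4*sqrt(31); 4*sqrt(496) = 16*sqrt(31)
Combine: (-5 - 4 - 4 - 16)·sqrt(31) = -29*sqrt(31)

-29*sqrt(31)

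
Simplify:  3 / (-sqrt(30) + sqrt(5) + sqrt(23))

(sqrt(30) + 6*sqrt(23) + 24*sqrt(5) + 5*sqrt(138))/76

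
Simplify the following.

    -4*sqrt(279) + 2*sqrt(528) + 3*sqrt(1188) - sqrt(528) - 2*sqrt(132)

-12*sqrt(31) + 18*sqrt(33)

4*sqrt(279) = 12*sqrt(31); 2*sqrt(528) = 8*sqrt(33); 3*sqrt(1188) = 18*sqrt(33); sqrt(528) = 4*sqrt(33); 2*sqrt(132) = 4*sqrt(33)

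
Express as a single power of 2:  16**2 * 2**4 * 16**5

2**32

16**2 = 2**8; 2**4 = 2**4; 16**5 = 2**20
Combine exponents: 2**32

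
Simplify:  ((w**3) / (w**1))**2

w**4

Inside the bracket: w**2
Raise to the power 2: w**4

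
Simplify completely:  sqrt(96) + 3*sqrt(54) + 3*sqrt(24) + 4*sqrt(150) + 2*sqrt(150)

49*sqrt(6)

sqrt(96) = 4*sqrt(6); 3*sqrt(54) = 9*sqrt(6); 3*sqrt(24) = 6*sqrt(6); 4*sqrt(150) = 20*sqrt(6); 2*sqrt(150) = 10*sqrt(6)
Combine: (4 + 9 + 6 + 20 + 10)·sqrt(6) = 49*sqrt(6)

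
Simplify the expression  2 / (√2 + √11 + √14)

(-8*√77 - 2*√14 + 10*√11 + 46*√2)/87

Group as (√2 + √14) + √11; multiply by (√2 + √14) - √11, then rationalise the remaining surd.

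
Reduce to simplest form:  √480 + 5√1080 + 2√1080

46*√30

√480 = 4*√30; 5√1080 = 30*√30; 2√1080 = 12*√30
Combine: (4 + 30 + 12)·√30 = 46*√30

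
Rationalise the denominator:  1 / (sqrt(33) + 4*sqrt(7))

(-sqrt(33) + 4*sqrt(7))/79

Multiply numerator and denominator by -4*sqrt(7) + sqrt(33).
Denominator becomes -79; numerator becomes -4*sqrt(7) + sqrt(33).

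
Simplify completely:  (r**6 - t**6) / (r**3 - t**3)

Factor r**6 - t**6 and cancel (r**3 - t**3).

r**3 + t**3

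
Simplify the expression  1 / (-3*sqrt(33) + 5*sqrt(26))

Multiply numerator and denominator by 3*sqrt(33) + 5*sqrt(26).
Denominator becomes 353; numerator becomes 3*sqrt(33) + 5*sqrt(26).

(3*sqrt(33) + 5*sqrt(26))/353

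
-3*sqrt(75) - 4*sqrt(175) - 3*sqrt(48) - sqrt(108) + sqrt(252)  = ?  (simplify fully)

3*sqrt(75) = 15*sqrt(3); 4*sqrt(175) = 20*sqrt(7); 3*sqrt(48) = 12*sqrt(3); sqrt(108) = 6*sqrt(3); sqrt(252) = 6*sqrt(7)

-33*sqrt(3) - 14*sqrt(7)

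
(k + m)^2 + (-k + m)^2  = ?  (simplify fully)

2*k^2 + 2*m^2

Only the even-power cross terms survive.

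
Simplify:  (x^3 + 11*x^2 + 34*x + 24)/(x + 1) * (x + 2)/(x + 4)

x^2 + 8*x + 12

Factor: x^3 + 11*x^2 + 34*x + 24 = (x + 6)*(x + 1)*(x + 4)
Cancel the common factors (x + 1), (x + 4).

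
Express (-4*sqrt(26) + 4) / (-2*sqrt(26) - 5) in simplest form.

(-28*sqrt(26) + 228)/79

Multiply numerator and denominator by -5 + 2*sqrt(26).
Denominator becomes -79; numerator becomes -228 + 28*sqrt(26).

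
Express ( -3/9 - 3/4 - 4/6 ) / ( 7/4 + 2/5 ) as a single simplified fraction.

Numerator: -3/9 - 3/4 - 4/6 = -7/4
Denominator: 7/4 + 2/5 = 43/20
Divide: (-7/4) · (20/43) = -35/43

-35/43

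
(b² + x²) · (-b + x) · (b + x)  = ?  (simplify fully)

Pair the conjugate factors: (x+b)(x-b) = -b² + x², then repeat with the next factor.

-b⁴ + x⁴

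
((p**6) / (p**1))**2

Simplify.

p**10

Inside the bracket: p**5
Raise to the power 2: p**10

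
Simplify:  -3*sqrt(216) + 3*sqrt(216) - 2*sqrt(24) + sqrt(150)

sqrt(6)

3*sqrt(216) = 18*sqrt(6); 3*sqrt(216) = 18*sqrt(6); 2*sqrt(24) = 4*sqrt(6); sqrt(150) = 5*sqrt(6)
Combine: (-18 + 18 - 4 + 5)·sqrt(6) = sqrt(6)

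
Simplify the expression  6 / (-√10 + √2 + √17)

(-54*√10 - 30*√17 + 150*√2 + 24*√85)/55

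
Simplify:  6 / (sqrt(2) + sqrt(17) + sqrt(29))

Group as (sqrt(2) + sqrt(29)) + sqrt(17); multiply by (sqrt(2) + sqrt(29)) - sqrt(17), then rationalise the remaining surd.

(-sqrt(986) - 5*sqrt(29) + 7*sqrt(17) + 22*sqrt(2))/3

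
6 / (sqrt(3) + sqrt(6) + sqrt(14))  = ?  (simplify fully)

Group as (sqrt(3) + sqrt(14)) + sqrt(6); multiply by (sqrt(3) + sqrt(14)) - sqrt(6), then rationalise the remaining surd.

(-72*sqrt(7) - 30*sqrt(14) + 66*sqrt(6) + 102*sqrt(3))/47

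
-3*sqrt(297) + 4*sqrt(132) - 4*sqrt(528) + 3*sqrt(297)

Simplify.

3*sqrt(297) = 9*sqrt(33); 4*sqrt(132) = 8*sqrt(33); 4*sqrt(528) = 16*sqrt(33); 3*sqrt(297) = 9*sqrt(33)
Combine: (-9 + 8 - 16 + 9)·sqrt(33) = -8*sqrt(33)

-8*sqrt(33)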